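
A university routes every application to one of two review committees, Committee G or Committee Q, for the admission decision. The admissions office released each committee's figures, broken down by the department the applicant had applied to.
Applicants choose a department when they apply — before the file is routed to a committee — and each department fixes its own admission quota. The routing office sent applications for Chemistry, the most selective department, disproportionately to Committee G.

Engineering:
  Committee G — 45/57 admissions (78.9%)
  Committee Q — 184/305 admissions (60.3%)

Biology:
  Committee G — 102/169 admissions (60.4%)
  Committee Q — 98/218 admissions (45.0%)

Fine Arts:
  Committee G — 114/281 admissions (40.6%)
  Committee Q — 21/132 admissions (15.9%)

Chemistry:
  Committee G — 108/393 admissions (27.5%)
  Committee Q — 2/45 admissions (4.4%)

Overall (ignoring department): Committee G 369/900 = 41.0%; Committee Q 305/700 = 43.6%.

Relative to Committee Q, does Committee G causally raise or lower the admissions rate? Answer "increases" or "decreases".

increases

The department-specific comparison favours Committee G throughout, but the pooled figures favour Committee Q. The question is whether to condition on department.
Nothing the review committee does changes department; the imbalance is an allocation artefact. With department also predicting the outcome, the pooled figure is confounded, and the within-stratum comparison is the causal one.
Within each level — Engineering: 78.9% vs 60.3%; Biology: 60.4% vs 45.0%; Fine Arts: 40.6% vs 15.9%; Chemistry: 27.5% vs 4.4% — Committee G is higher every time.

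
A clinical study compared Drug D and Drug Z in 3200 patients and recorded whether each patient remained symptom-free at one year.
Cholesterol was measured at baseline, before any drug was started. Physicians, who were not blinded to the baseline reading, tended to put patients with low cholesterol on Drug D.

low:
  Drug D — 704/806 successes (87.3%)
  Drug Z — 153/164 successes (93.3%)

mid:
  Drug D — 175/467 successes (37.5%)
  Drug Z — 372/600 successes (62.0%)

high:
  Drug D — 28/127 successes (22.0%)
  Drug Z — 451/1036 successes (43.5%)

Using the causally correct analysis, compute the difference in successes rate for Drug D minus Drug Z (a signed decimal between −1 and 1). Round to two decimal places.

Cholesterol differs across drugs for reasons unrelated to any effect of the drug itself, and it separately predicts the outcome — a classic confounder. We must compare within cholesterol levels.
Adjusting over the population distribution of cholesterol: 0.303·(0.873−0.933) + 0.333·(0.375−0.620) + 0.363·(0.220−0.435) = -0.178.

-0.18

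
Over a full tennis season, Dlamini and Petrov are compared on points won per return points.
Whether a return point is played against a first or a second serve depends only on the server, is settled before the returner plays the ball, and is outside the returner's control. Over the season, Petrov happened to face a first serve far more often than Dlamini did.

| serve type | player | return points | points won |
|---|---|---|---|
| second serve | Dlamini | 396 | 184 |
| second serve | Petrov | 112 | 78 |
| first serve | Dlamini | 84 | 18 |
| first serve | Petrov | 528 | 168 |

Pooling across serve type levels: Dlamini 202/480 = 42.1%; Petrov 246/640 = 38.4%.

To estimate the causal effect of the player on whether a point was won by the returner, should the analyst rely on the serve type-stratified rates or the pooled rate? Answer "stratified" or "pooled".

Nothing the player does changes serve type; the imbalance is an allocation artefact. With serve type also predicting the outcome, the pooled figure is confounded, and the within-stratum comparison is the causal one.
Within each level — second serve: 46.5% vs 69.6%; first serve: 21.4% vs 31.8% — Petrov is higher every time.

stratified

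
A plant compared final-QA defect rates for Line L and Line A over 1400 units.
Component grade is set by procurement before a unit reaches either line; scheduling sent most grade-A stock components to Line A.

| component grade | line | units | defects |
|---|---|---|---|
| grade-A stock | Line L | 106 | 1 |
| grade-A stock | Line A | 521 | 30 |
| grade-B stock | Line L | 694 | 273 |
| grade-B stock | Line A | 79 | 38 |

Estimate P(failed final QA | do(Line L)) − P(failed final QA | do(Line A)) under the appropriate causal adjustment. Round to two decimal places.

-0.07

The component grade-specific comparison favours Line L throughout, but the pooled figures favour Line A. The question is whether to condition on component grade.
Here component grade is a common cause — it drives both which line a case falls under and the outcome. The crude comparison mixes populations; the stratum-specific rates are the causally relevant ones.
Adjusting over the population distribution of component grade: 0.448·(0.009−0.058) + 0.552·(0.393−0.481) = -0.070.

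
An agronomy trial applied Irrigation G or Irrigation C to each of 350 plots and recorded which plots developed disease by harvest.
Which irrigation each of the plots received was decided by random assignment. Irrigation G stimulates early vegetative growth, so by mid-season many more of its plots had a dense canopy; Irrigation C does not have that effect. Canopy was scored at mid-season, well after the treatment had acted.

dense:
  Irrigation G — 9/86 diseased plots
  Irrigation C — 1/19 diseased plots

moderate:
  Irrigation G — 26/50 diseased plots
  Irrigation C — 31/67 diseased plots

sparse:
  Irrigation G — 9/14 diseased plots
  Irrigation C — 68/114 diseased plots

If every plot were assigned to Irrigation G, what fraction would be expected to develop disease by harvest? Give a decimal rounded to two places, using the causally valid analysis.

Mid-season canopy is recorded after the irrigation and is itself shifted by it — it sits on the causal path from irrigation to outcome. Conditioning on a mediator would strip out part of the effect we want; the pooled comparison gives the total causal effect.
So P(outcome | do(Irrigation G)) is just the pooled rate for Irrigation G: 44/150 = 0.293.

0.29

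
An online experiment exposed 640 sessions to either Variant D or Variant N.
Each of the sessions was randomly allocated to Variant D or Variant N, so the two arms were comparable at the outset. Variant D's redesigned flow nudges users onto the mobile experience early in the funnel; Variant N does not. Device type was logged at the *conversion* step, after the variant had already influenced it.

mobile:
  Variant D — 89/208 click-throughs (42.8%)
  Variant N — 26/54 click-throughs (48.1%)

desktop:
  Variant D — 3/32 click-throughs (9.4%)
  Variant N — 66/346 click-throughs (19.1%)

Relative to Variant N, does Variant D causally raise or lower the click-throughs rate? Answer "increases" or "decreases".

increases

The distribution of device type is itself part of what the variant does — it is an intermediate outcome. Holding it fixed would remove that part of the effect; the total effect is the pooled difference.
Pooled: Variant D 38.3% vs Variant N 23.0%; Variant D is higher overall.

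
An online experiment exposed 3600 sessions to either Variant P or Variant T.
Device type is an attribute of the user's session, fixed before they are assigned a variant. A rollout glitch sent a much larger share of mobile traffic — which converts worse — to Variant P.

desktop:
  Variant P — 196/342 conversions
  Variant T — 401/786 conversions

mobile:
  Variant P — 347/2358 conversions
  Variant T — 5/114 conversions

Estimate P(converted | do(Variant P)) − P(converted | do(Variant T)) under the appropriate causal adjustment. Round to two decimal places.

+0.09

The device type-specific comparison favours Variant P throughout, but the pooled figures favour Variant T. The question is whether to condition on device type.
Device type is set before the variant has any effect — it is not caused by the variant — and it independently drives the outcome. That makes it a confounder, so the causal comparison is within device type levels.
Adjusting over the population distribution of device type: 0.313·(0.573−0.510) + 0.687·(0.147−0.044) = +0.091.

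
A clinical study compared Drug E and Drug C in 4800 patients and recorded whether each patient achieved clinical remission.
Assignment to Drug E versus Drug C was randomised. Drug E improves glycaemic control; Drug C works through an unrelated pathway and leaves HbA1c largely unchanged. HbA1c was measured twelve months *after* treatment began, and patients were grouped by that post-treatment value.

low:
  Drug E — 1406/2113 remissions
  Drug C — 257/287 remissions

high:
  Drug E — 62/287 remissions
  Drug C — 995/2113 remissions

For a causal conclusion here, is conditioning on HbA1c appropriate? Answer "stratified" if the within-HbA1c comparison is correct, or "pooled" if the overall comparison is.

Because the drug influences HbA1c, HbA1c is a post-treatment mediator, not a confounder. Stratifying on it would bias the estimate; the causal effect is the crude pooled difference.
Pooled: Drug E 61.2% vs Drug C 52.2%; Drug E is higher overall.

pooled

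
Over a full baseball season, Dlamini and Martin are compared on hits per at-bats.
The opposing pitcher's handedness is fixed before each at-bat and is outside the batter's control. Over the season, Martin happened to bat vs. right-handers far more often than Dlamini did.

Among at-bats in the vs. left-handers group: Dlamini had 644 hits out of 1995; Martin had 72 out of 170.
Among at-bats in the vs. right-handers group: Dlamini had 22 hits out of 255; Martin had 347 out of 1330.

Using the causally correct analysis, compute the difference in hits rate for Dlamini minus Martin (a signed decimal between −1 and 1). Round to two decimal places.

The pitcher handedness-specific comparison favours Martin throughout, but the pooled figures favour Dlamini. The question is whether to condition on pitcher handedness.
Nothing the player does changes pitcher handedness; the imbalance is an allocation artefact. With pitcher handedness also predicting the outcome, the pooled figure is confounded, and the within-stratum comparison is the causal one.
Adjusting over the population distribution of pitcher handedness: 0.577·(0.323−0.424) + 0.423·(0.086−0.261) = -0.132.

-0.13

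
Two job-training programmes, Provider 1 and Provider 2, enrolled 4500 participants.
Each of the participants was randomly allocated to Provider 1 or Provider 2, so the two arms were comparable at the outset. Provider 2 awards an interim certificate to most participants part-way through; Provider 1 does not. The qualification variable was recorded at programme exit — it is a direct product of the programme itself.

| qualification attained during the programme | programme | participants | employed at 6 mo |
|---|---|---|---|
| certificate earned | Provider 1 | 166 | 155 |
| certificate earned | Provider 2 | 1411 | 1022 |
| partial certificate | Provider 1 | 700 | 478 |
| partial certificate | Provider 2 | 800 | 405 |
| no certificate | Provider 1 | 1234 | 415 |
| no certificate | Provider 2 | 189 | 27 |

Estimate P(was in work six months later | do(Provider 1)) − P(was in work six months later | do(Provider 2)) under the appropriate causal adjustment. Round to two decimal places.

-0.11

The distribution of qualification attained during the programme is itself part of what the programme does — it is an intermediate outcome. Holding it fixed would remove that part of the effect; the total effect is the pooled difference.
The causal difference is the pooled difference: 0.499 − 0.606 = -0.107.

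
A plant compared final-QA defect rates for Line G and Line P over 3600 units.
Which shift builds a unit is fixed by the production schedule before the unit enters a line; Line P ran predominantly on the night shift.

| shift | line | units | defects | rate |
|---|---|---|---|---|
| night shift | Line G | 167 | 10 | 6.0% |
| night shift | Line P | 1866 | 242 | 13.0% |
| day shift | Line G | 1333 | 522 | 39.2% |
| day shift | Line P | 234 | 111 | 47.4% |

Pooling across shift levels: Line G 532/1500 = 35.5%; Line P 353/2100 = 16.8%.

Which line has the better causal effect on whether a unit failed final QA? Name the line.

Line G

Within every shift level Line G has the lower rate, yet pooled Line P does — Simpson's reversal.
Shift differs across lines for reasons unrelated to any effect of the line itself, and it separately predicts the outcome — a classic confounder. We must compare within shift levels.
Within each level — night shift: 6.0% vs 13.0%; day shift: 39.2% vs 47.4% — Line G is lower every time.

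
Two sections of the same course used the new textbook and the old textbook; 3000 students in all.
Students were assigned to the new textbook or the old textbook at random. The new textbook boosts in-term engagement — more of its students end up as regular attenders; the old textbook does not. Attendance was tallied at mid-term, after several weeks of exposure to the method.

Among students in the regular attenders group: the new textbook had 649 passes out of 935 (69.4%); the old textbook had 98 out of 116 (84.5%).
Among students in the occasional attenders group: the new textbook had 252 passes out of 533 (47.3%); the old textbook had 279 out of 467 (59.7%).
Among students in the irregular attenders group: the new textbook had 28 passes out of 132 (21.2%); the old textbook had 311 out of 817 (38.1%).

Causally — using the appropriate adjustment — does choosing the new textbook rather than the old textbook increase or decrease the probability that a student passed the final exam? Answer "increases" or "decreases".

the old textbook is higher inside every mid-term attendance stratum but the new textbook is higher in aggregate. Whether to stratify depends on how mid-term attendance relates to the teaching method.
Mid-term attendance is recorded after the teaching method and is itself shifted by it — it sits on the causal path from teaching method to outcome. Conditioning on a mediator would strip out part of the effect we want; the pooled comparison gives the total causal effect.
Pooled: the new textbook 58.1% vs the old textbook 49.1%; the new textbook is higher overall.

increases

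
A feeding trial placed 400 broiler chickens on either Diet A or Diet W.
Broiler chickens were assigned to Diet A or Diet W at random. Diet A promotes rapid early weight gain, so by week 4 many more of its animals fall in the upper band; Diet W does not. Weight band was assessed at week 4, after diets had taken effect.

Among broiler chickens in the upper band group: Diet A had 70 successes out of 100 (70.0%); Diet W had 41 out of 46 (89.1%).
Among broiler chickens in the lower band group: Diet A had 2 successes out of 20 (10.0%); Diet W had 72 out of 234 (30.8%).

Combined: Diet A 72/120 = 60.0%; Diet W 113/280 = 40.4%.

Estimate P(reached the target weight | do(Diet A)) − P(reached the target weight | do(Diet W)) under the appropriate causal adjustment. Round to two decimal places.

Week-4 weight band lies on the pathway diet → week-4 weight band → outcome, so adjusting for it blocks the indirect effect. For the total causal effect of diet, use the unadjusted pooled rates.
The causal difference is the pooled difference: 0.600 − 0.404 = +0.196.

+0.20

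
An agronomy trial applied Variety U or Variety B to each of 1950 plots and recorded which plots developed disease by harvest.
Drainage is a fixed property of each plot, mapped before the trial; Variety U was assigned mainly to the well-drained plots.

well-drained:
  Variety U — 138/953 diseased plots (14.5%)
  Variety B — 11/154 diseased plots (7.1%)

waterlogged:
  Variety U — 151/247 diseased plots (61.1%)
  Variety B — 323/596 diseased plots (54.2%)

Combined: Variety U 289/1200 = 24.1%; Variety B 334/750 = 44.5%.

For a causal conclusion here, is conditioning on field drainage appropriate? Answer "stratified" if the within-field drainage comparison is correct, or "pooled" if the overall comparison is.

The field drainage-specific comparison favours Variety B throughout, but the pooled figures favour Variety U. The question is whether to condition on field drainage.
Since field drainage is a pre-existing factor (not a product of the variety) and it affects the outcome on its own, it is a confounder. The stratified rates, not the pooled rate, identify the causal effect.
Within each level — well-drained: 14.5% vs 7.1%; waterlogged: 61.1% vs 54.2% — Variety B is lower every time.

stratified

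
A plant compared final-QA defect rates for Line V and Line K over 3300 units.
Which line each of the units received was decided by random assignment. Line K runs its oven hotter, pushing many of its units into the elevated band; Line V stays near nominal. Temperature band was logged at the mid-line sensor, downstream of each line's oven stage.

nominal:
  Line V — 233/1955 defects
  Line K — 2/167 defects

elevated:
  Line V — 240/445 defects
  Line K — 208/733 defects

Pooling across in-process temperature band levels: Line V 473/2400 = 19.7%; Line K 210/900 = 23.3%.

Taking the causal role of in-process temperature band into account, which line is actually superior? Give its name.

The stratified and pooled comparisons disagree (Line K wins within each in-process temperature band; Line V wins overall), so the answer turns on the causal role of in-process temperature band.
The distribution of in-process temperature band is itself part of what the line does — it is an intermediate outcome. Holding it fixed would remove that part of the effect; the total effect is the pooled difference.
Pooled: Line V 19.7% vs Line K 23.3%; Line V is lower overall.

Line V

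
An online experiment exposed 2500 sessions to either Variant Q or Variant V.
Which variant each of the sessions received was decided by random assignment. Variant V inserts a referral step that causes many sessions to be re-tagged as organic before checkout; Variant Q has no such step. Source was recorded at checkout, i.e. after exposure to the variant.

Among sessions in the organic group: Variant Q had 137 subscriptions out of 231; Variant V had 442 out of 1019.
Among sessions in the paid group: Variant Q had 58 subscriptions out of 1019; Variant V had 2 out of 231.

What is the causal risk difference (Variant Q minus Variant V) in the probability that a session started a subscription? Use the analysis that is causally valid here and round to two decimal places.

-0.20

The distribution of traffic source is itself part of what the variant does — it is an intermediate outcome. Holding it fixed would remove that part of the effect; the total effect is the pooled difference.
The causal difference is the pooled difference: 0.156 − 0.355 = -0.199.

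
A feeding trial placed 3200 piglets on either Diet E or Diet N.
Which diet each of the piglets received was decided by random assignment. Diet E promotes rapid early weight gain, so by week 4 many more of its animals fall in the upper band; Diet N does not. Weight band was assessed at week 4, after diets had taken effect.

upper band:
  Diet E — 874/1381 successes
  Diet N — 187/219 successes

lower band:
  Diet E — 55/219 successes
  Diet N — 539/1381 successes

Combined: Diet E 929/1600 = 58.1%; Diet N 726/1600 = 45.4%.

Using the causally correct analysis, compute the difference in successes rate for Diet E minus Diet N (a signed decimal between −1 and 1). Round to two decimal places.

Week-4 weight band is recorded after the diet and is itself shifted by it — it sits on the causal path from diet to outcome. Conditioning on a mediator would strip out part of the effect we want; the pooled comparison gives the total causal effect.
The causal difference is the pooled difference: 0.581 − 0.454 = +0.127.

+0.13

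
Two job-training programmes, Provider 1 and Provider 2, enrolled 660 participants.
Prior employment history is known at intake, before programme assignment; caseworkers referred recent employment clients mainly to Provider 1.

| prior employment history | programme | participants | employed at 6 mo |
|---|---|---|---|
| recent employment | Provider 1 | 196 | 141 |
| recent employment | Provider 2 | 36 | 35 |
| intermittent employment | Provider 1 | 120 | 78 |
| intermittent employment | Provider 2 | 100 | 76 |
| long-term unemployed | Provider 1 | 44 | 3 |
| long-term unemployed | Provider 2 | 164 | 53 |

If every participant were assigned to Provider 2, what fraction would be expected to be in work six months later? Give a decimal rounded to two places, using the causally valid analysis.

0.70

The stratified and pooled comparisons disagree (Provider 2 wins within each prior employment history; Provider 1 wins overall), so the answer turns on the causal role of prior employment history.
Nothing the programme does changes prior employment history; the imbalance is an allocation artefact. With prior employment history also predicting the outcome, the pooled figure is confounded, and the within-stratum comparison is the causal one.
Standardising Provider 2 to the population prior employment history mix: 0.352·35/36 + 0.333·76/100 + 0.315·53/164 = 0.697.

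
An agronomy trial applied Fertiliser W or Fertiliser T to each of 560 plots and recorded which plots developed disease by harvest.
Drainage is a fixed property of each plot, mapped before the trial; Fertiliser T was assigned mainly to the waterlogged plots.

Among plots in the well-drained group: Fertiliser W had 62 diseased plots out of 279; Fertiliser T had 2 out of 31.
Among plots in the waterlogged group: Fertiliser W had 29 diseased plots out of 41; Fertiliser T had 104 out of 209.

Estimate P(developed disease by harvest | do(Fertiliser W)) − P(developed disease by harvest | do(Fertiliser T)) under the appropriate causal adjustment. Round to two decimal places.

+0.18

Fertiliser T is lower inside every field drainage stratum but Fertiliser W is lower in aggregate. Whether to stratify depends on how field drainage relates to the fertiliser.
Field drainage is set before the fertiliser has any effect — it is not caused by the fertiliser — and it independently drives the outcome. That makes it a confounder, so the causal comparison is within field drainage levels.
Adjusting over the population distribution of field drainage: 0.554·(0.222−0.065) + 0.446·(0.707−0.498) = +0.181.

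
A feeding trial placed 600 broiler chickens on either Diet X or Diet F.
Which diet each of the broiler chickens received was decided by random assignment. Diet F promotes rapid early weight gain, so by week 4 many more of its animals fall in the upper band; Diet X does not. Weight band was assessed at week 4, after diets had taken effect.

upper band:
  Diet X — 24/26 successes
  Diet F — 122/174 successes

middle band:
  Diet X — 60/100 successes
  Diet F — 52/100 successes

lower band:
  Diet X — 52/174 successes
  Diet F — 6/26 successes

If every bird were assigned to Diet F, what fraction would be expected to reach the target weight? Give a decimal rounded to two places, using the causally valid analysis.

The distribution of week-4 weight band is itself part of what the diet does — it is an intermediate outcome. Holding it fixed would remove that part of the effect; the total effect is the pooled difference.
So P(outcome | do(Diet F)) is just the pooled rate for Diet F: 180/300 = 0.600.

0.60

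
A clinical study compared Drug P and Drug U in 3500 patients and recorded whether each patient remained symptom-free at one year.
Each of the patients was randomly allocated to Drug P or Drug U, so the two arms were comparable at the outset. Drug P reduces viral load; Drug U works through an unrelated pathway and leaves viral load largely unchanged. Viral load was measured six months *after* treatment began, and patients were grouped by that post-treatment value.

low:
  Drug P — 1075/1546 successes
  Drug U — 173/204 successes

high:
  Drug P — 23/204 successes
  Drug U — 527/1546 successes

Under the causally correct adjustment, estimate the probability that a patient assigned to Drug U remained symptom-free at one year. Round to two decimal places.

The distribution of viral load is itself part of what the drug does — it is an intermediate outcome. Holding it fixed would remove that part of the effect; the total effect is the pooled difference.
So P(outcome | do(Drug U)) is just the pooled rate for Drug U: 700/1750 = 0.400.

0.40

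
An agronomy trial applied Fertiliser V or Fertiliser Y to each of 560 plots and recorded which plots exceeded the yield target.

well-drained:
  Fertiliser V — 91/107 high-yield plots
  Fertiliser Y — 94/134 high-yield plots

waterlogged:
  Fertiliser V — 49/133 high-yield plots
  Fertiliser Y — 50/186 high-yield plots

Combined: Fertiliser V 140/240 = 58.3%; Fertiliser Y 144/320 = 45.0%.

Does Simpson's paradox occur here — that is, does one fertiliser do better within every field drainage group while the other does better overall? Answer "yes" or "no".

no

Within each field drainage level (well-drained 85.0% vs 70.1%; waterlogged 36.8% vs 26.9%), Fertiliser V has the higher rate every time. Pooled: 58.3% vs 45.0% — Fertiliser V has the higher rate overall. They agree.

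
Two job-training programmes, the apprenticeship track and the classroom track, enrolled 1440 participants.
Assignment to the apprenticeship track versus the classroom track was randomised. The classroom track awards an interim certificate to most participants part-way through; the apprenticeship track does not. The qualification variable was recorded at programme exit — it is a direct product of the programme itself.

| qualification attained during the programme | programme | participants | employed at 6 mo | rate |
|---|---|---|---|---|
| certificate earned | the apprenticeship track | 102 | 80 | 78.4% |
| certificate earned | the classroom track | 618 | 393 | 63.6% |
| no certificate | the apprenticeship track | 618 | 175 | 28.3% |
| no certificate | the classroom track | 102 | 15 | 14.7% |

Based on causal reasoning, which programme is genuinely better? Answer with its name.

the classroom track

Because the programme influences qualification attained during the programme, qualification attained during the programme is a post-treatment mediator, not a confounder. Stratifying on it would bias the estimate; the causal effect is the crude pooled difference.
Pooled: the apprenticeship track 35.4% vs the classroom track 56.7%; the classroom track is higher overall.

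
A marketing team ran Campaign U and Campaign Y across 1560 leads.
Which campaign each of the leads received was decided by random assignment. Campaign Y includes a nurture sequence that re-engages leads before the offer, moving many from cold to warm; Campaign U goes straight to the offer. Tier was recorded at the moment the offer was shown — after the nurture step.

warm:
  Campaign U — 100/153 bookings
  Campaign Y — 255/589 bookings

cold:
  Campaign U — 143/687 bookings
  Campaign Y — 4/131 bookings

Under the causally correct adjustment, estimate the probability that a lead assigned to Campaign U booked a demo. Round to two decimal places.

Stratifying would compare campaigns among leads the campaigns themselves sorted into engagement tier groups — a form of selection on an intermediate. The unconditioned pooled rates give the total causal effect.
So P(outcome | do(Campaign U)) is just the pooled rate for Campaign U: 243/840 = 0.289.

0.29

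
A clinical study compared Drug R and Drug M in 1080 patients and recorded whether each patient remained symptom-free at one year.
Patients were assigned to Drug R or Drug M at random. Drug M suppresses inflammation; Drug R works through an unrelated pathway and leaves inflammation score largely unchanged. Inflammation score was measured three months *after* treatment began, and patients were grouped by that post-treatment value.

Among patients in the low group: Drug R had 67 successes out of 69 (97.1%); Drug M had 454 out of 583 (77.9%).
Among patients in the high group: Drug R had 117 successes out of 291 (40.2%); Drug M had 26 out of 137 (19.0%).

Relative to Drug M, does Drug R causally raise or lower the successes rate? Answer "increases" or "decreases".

decreases

Drug R is higher inside every inflammation score stratum but Drug M is higher in aggregate. Whether to stratify depends on how inflammation score relates to the drug.
Inflammation score lies on the pathway drug → inflammation score → outcome, so adjusting for it blocks the indirect effect. For the total causal effect of drug, use the unadjusted pooled rates.
Pooled: Drug R 51.1% vs Drug M 66.7%; Drug M is higher overall.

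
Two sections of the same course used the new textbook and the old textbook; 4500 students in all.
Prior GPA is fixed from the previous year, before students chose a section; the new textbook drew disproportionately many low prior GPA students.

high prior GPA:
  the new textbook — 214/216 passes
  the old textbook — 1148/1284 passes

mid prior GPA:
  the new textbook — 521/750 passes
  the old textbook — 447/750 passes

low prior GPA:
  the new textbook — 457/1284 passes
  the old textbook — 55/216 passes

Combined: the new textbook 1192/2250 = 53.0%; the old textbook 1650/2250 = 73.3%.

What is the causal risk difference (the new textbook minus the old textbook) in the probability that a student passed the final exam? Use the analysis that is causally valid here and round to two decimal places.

the new textbook is higher inside every prior GPA band stratum but the old textbook is higher in aggregate. Whether to stratify depends on how prior GPA band relates to the teaching method.
Prior GPA band satisfies the back-door criterion: it is not a descendant of the teaching method, and it blocks the spurious path from teaching method to outcome. Adjusting for it (i.e., using the within-prior GPA band rates) gives the causal effect.
Adjusting over the population distribution of prior GPA band: 0.333·(0.991−0.894) + 0.333·(0.695−0.596) + 0.333·(0.356−0.255) = +0.099.

+0.10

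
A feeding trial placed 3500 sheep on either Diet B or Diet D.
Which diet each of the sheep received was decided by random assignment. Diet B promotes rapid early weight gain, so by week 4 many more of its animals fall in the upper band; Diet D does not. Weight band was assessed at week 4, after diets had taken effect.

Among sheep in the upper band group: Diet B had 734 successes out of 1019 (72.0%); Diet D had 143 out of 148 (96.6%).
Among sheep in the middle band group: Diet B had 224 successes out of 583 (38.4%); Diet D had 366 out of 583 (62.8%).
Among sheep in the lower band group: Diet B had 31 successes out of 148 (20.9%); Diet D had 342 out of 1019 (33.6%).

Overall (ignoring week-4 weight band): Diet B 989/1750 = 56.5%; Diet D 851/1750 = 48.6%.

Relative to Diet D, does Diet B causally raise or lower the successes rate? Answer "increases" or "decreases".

increases

Stratifying would compare diets among sheep the diets themselves sorted into week-4 weight band groups — a form of selection on an intermediate. The unconditioned pooled rates give the total causal effect.
Pooled: Diet B 56.5% vs Diet D 48.6%; Diet B is higher overall.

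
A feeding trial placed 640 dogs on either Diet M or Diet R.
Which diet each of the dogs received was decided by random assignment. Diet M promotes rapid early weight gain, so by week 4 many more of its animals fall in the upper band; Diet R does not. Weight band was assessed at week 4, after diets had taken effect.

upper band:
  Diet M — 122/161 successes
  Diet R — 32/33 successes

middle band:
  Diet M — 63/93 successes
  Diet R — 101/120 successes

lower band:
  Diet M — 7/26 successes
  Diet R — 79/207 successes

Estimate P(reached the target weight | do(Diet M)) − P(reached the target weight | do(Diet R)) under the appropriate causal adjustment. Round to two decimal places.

+0.10

Week-4 weight band is recorded after the diet and is itself shifted by it — it sits on the causal path from diet to outcome. Conditioning on a mediator would strip out part of the effect we want; the pooled comparison gives the total causal effect.
The causal difference is the pooled difference: 0.686 − 0.589 = +0.097.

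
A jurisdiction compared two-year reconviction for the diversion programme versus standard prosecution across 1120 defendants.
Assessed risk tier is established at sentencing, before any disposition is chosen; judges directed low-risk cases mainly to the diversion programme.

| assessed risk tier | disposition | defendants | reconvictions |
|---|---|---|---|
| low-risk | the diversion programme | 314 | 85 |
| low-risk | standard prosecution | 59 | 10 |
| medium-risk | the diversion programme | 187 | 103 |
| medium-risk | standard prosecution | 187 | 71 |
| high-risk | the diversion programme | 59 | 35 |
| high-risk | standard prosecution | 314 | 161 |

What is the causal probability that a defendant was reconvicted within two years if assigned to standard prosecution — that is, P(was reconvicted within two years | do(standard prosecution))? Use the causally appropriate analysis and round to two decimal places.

0.35

Assessed risk tier is set before the disposition has any effect — it is not caused by the disposition — and it independently drives the outcome. That makes it a confounder, so the causal comparison is within assessed risk tier levels.
Standardising standard prosecution to the population assessed risk tier mix: 0.333·10/59 + 0.334·71/187 + 0.333·161/314 = 0.354.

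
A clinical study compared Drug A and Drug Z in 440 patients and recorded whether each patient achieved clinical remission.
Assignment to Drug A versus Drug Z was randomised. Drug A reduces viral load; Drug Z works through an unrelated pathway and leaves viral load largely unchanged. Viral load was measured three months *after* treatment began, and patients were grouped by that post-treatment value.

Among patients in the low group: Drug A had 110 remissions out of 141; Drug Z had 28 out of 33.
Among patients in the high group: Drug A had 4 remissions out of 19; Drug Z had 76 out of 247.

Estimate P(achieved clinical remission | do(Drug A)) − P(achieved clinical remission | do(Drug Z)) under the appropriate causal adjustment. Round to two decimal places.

Drug Z is higher inside every viral load stratum but Drug A is higher in aggregate. Whether to stratify depends on how viral load relates to the drug.
Stratifying would compare drugs among patients the drugs themselves sorted into viral load groups — a form of selection on an intermediate. The unconditioned pooled rates give the total causal effect.
The causal difference is the pooled difference: 0.713 − 0.371 = +0.341.

+0.34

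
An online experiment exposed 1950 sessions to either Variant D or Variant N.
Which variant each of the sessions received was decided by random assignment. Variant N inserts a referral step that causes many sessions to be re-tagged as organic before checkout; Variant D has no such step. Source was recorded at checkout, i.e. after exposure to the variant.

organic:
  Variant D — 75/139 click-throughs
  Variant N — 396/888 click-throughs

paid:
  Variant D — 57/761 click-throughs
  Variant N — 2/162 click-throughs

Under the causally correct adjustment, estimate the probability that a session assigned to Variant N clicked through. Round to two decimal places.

0.38

The traffic source-specific comparison favours Variant D throughout, but the pooled figures favour Variant N. The question is whether to condition on traffic source.
The distribution of traffic source is itself part of what the variant does — it is an intermediate outcome. Holding it fixed would remove that part of the effect; the total effect is the pooled difference.
So P(outcome | do(Variant N)) is just the pooled rate for Variant N: 398/1050 = 0.379.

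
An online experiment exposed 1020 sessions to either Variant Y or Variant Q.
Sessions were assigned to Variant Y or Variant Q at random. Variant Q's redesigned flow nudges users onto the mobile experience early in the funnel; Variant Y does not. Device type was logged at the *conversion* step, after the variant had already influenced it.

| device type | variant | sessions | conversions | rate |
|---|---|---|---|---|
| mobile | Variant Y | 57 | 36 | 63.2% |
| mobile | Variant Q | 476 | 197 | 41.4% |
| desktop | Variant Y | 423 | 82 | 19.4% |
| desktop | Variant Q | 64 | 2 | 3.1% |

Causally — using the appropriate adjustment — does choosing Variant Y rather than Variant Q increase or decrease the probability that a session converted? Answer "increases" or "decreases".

decreases

The distribution of device type is itself part of what the variant does — it is an intermediate outcome. Holding it fixed would remove that part of the effect; the total effect is the pooled difference.
Pooled: Variant Y 24.6% vs Variant Q 36.9%; Variant Q is higher overall.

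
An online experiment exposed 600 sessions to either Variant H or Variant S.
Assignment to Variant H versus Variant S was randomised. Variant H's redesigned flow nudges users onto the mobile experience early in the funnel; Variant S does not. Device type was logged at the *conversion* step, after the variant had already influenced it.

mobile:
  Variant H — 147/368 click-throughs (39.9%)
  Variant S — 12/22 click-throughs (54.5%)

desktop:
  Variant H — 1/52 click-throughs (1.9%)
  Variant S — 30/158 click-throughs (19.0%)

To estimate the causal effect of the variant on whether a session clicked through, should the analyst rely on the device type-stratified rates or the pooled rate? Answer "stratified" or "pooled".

Variant S is higher inside every device type stratum but Variant H is higher in aggregate. Whether to stratify depends on how device type relates to the variant.
Device type is recorded after the variant and is itself shifted by it — it sits on the causal path from variant to outcome. Conditioning on a mediator would strip out part of the effect we want; the pooled comparison gives the total causal effect.
Pooled: Variant H 35.2% vs Variant S 23.3%; Variant H is higher overall.

pooled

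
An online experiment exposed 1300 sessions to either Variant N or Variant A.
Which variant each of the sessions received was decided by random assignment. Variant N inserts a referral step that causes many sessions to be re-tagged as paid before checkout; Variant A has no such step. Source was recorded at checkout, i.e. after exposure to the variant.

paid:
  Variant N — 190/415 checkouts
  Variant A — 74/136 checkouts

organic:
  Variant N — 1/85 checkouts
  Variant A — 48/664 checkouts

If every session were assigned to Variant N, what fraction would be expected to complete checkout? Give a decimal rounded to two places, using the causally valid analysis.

The traffic source-specific comparison favours Variant A throughout, but the pooled figures favour Variant N. The question is whether to condition on traffic source.
Traffic source here is a post-treatment variable shaped by the variant; conditioning on it would introduce bias rather than remove it. The overall comparison is the causal one.
So P(outcome | do(Variant N)) is just the pooled rate for Variant N: 191/500 = 0.382.

0.38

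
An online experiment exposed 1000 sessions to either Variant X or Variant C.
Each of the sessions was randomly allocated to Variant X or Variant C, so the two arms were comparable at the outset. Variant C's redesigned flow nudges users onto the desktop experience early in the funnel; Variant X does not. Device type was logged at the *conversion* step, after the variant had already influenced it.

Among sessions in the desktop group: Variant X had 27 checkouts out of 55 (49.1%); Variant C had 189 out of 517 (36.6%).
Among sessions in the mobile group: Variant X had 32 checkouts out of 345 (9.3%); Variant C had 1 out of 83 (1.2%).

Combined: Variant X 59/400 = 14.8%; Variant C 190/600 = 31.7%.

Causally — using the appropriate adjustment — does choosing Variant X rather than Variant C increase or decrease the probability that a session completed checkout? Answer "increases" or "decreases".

decreases

Device type lies on the pathway variant → device type → outcome, so adjusting for it blocks the indirect effect. For the total causal effect of variant, use the unadjusted pooled rates.
Pooled: Variant X 14.8% vs Variant C 31.7%; Variant C is higher overall.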